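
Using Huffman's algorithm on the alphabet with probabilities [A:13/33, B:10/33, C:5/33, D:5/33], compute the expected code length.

Huffman tree construction:
Combine smallest probabilities repeatedly
Resulting codes:
  A: 0 (length 1)
  B: 10 (length 2)
  C: 110 (length 3)
  D: 111 (length 3)
Average length = Σ p(s) × length(s) = 1.9091 bits


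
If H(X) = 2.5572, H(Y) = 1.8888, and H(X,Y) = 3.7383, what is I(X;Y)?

I(X;Y) = H(X) + H(Y) - H(X,Y)
I(X;Y) = 2.5572 + 1.8888 - 3.7383 = 0.7077 bits


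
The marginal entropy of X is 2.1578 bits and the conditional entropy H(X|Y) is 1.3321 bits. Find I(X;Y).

I(X;Y) = H(X) - H(X|Y)
I(X;Y) = 2.1578 - 1.3321 = 0.8257 bits


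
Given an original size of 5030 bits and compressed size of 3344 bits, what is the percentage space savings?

Space savings = (1 - Compressed/Original) × 100%
= (1 - 3344/5030) × 100%
= 33.52%


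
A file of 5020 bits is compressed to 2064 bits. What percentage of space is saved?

Space savings = (1 - Compressed/Original) × 100%
= (1 - 2064/5020) × 100%
= 58.88%


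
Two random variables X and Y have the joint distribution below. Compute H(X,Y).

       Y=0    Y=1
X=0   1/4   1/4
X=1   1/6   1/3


H(X,Y) = -Σ p(x,y) log₂ p(x,y)
  p(0,0)=1/4: -0.2500 × log₂(0.2500) = 0.5000
  p(0,1)=1/4: -0.2500 × log₂(0.2500) = 0.5000
  p(1,0)=1/6: -0.1667 × log₂(0.1667) = 0.4308
  p(1,1)=1/3: -0.3333 × log₂(0.3333) = 0.5283
H(X,Y) = 1.9591 bits


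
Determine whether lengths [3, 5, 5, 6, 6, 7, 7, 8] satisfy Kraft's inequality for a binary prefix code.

Kraft inequality: Σ 2^(-l_i) ≤ 1 for prefix-free code
Calculating: 2^(-3) + 2^(-5) + 2^(-5) + 2^(-6) + 2^(-6) + 2^(-7) + 2^(-7) + 2^(-8)
= 0.125 + 0.03125 + 0.03125 + 0.015625 + 0.015625 + 0.0078125 + 0.0078125 + 0.00390625
= 0.2383
Since 0.2383 ≤ 1, prefix-free code exists


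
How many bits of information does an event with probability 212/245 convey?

Information content I(x) = -log₂(p(x))
I = -log₂(212/245) = -log₂(0.8653)
I = 0.2087 bits


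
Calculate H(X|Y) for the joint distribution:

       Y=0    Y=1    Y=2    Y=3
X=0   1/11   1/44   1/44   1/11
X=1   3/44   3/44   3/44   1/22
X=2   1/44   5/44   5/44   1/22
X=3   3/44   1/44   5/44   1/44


H(X|Y) = Σ_y p(y) H(X|Y=y)
  p(Y=0) = 1/4, H(X|Y=0) = 1.8676
  p(Y=1) = 5/22, H(X|Y=1) = 1.6855
  p(Y=2) = 7/22, H(X|Y=2) = 1.8092
  p(Y=3) = 9/44, H(X|Y=3) = 1.8366
H(X|Y) = 0.2500×1.8676 + 0.2273×1.6855 + 0.3182×1.8092 + 0.2045×1.8366 = 1.8013 bits


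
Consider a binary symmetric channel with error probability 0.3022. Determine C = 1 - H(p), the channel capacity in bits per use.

For BSC with error probability p:
C = 1 - H(p) where H(p) is binary entropy
H(0.3022) = -0.3022 × log₂(0.3022) - 0.6978 × log₂(0.6978)
H(p) = 0.8840
C = 1 - 0.8840 = 0.1160 bits/use


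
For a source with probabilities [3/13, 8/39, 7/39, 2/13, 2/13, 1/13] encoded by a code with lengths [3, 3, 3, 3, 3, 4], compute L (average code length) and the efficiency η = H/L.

Average length L = Σ p_i × l_i = 3.0769 bits
Entropy H = 2.5173 bits
Efficiency η = H/L × 100% = 81.81%


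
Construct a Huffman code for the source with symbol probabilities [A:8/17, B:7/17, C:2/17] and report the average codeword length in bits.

Huffman tree construction:
Combine smallest probabilities repeatedly
Resulting codes:
  A: 0 (length 1)
  B: 11 (length 2)
  C: 10 (length 2)
Average length = Σ p(s) × length(s) = 1.5294 bits


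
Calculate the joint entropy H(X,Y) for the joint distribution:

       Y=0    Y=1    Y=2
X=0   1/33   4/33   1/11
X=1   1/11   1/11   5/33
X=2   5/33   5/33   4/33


H(X,Y) = -Σ p(x,y) log₂ p(x,y)
  p(0,0)=1/33: -0.0303 × log₂(0.0303) = 0.1529
  p(0,1)=4/33: -0.1212 × log₂(0.1212) = 0.3690
  p(0,2)=1/11: -0.0909 × log₂(0.0909) = 0.3145
  p(1,0)=1/11: -0.0909 × log₂(0.0909) = 0.3145
  p(1,1)=1/11: -0.0909 × log₂(0.0909) = 0.3145
  p(1,2)=5/33: -0.1515 × log₂(0.1515) = 0.4125
  p(2,0)=5/33: -0.1515 × log₂(0.1515) = 0.4125
  p(2,1)=5/33: -0.1515 × log₂(0.1515) = 0.4125
  p(2,2)=4/33: -0.1212 × log₂(0.1212) = 0.3690
H(X,Y) = 3.0719 bits


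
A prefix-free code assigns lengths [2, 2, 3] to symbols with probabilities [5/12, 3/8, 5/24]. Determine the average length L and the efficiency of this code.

Average length L = Σ p_i × l_i = 2.2083 bits
Entropy H = 1.5284 bits
Efficiency η = H/L × 100% = 69.21%


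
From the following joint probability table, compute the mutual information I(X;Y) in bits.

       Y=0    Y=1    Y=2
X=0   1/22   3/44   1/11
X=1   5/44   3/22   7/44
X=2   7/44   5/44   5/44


H(X) = 1.5259, H(Y) = 1.5820, H(X,Y) = 3.0868
I(X;Y) = H(X) + H(Y) - H(X,Y) = 0.0212 bits


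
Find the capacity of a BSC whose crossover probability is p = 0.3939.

For BSC with error probability p:
C = 1 - H(p) where H(p) is binary entropy
H(0.3939) = -0.3939 × log₂(0.3939) - 0.6061 × log₂(0.6061)
H(p) = 0.9673
C = 1 - 0.9673 = 0.0327 bits/use


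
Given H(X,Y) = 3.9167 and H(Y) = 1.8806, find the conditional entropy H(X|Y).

Chain rule: H(X,Y) = H(X|Y) + H(Y)
H(X|Y) = H(X,Y) - H(Y) = 3.9167 - 1.8806 = 2.0361 bits


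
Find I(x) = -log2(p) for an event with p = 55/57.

Information content I(x) = -log₂(p(x))
I = -log₂(55/57) = -log₂(0.9649)
I = 0.0515 bits


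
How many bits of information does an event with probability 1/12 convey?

Information content I(x) = -log₂(p(x))
I = -log₂(1/12) = -log₂(0.0833)
I = 3.5850 bits


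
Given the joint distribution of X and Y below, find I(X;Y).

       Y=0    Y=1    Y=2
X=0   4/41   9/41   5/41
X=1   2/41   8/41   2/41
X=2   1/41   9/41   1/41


H(X) = 1.5495, H(Y) = 1.3121, H(X,Y) = 2.8047
I(X;Y) = H(X) + H(Y) - H(X,Y) = 0.0569 bits


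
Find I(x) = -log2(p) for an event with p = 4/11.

Information content I(x) = -log₂(p(x))
I = -log₂(4/11) = -log₂(0.3636)
I = 1.4594 bits


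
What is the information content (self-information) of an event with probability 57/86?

Information content I(x) = -log₂(p(x))
I = -log₂(57/86) = -log₂(0.6628)
I = 0.5934 bits


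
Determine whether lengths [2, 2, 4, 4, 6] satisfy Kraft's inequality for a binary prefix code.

Kraft inequality: Σ 2^(-l_i) ≤ 1 for prefix-free code
Calculating: 2^(-2) + 2^(-2) + 2^(-4) + 2^(-4) + 2^(-6)
= 0.25 + 0.25 + 0.0625 + 0.0625 + 0.015625
= 0.6406
Since 0.6406 ≤ 1, prefix-free code exists


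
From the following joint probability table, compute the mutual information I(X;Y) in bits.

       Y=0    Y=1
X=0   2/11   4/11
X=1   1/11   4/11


H(X) = 0.9940, H(Y) = 0.8454, H(X,Y) = 1.8231
I(X;Y) = H(X) + H(Y) - H(X,Y) = 0.0163 bits


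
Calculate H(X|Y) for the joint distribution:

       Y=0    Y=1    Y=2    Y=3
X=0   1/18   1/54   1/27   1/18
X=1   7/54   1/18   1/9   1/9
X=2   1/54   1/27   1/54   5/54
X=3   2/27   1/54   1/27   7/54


H(X|Y) = Σ_y p(y) H(X|Y=y)
  p(Y=0) = 5/18, H(X|Y=0) = 1.7465
  p(Y=1) = 7/54, H(X|Y=1) = 1.8424
  p(Y=2) = 11/54, H(X|Y=2) = 1.6858
  p(Y=3) = 7/18, H(X|Y=3) = 1.9387
H(X|Y) = 0.2778×1.7465 + 0.1296×1.8424 + 0.2037×1.6858 + 0.3889×1.9387 = 1.8213 bits


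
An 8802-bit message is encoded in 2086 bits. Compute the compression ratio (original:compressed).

Compression ratio = Original / Compressed
= 8802 / 2086 = 4.22:1


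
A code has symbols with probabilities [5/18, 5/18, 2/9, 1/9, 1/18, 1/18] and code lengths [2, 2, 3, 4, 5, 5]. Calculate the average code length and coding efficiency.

Average length L = Σ p_i × l_i = 2.7778 bits
Entropy H = 2.3244 bits
Efficiency η = H/L × 100% = 83.68%


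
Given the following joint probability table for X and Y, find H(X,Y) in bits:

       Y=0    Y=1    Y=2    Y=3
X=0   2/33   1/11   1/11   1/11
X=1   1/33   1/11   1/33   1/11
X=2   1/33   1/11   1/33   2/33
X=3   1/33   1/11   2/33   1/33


H(X,Y) = -Σ p(x,y) log₂ p(x,y)
  p(0,0)=2/33: -0.0606 × log₂(0.0606) = 0.2451
  p(0,1)=1/11: -0.0909 × log₂(0.0909) = 0.3145
  p(0,2)=1/11: -0.0909 × log₂(0.0909) = 0.3145
  p(0,3)=1/11: -0.0909 × log₂(0.0909) = 0.3145
  p(1,0)=1/33: -0.0303 × log₂(0.0303) = 0.1529
  p(1,1)=1/11: -0.0909 × log₂(0.0909) = 0.3145
  p(1,2)=1/33: -0.0303 × log₂(0.0303) = 0.1529
  p(1,3)=1/11: -0.0909 × log₂(0.0909) = 0.3145
  p(2,0)=1/33: -0.0303 × log₂(0.0303) = 0.1529
  p(2,1)=1/11: -0.0909 × log₂(0.0909) = 0.3145
  p(2,2)=1/33: -0.0303 × log₂(0.0303) = 0.1529
  p(2,3)=2/33: -0.0606 × log₂(0.0606) = 0.2451
  p(3,0)=1/33: -0.0303 × log₂(0.0303) = 0.1529
  p(3,1)=1/11: -0.0909 × log₂(0.0909) = 0.3145
  p(3,2)=2/33: -0.0606 × log₂(0.0606) = 0.2451
  p(3,3)=1/33: -0.0303 × log₂(0.0303) = 0.1529
H(X,Y) = 3.8540 bits


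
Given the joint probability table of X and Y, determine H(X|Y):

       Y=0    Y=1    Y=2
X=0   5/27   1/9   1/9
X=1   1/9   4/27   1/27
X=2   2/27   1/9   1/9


H(X|Y) = Σ_y p(y) H(X|Y=y)
  p(Y=0) = 10/27, H(X|Y=0) = 1.4855
  p(Y=1) = 10/27, H(X|Y=1) = 1.5710
  p(Y=2) = 7/27, H(X|Y=2) = 1.4488
H(X|Y) = 0.3704×1.4855 + 0.3704×1.5710 + 0.2593×1.4488 = 1.5076 bits


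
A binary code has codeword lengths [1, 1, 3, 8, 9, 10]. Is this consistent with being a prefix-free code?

Kraft inequality: Σ 2^(-l_i) ≤ 1 for prefix-free code
Calculating: 2^(-1) + 2^(-1) + 2^(-3) + 2^(-8) + 2^(-9) + 2^(-10)
= 0.5 + 0.5 + 0.125 + 0.00390625 + 0.001953125 + 0.0009765625
= 1.1318
Since 1.1318 > 1, prefix-free code does not exist


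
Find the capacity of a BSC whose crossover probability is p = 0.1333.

For BSC with error probability p:
C = 1 - H(p) where H(p) is binary entropy
H(0.1333) = -0.1333 × log₂(0.1333) - 0.8667 × log₂(0.8667)
H(p) = 0.5664
C = 1 - 0.5664 = 0.4336 bits/use


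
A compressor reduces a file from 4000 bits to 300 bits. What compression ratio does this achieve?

Compression ratio = Original / Compressed
= 4000 / 300 = 13.33:1


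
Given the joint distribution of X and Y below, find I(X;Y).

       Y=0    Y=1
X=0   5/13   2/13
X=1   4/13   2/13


H(X) = 0.9957, H(Y) = 0.8905, H(X,Y) = 1.8843
I(X;Y) = H(X) + H(Y) - H(X,Y) = 0.0019 bits


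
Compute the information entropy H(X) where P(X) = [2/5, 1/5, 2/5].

H(X) = -Σ p(x) log₂ p(x)
  -2/5 × log₂(2/5) = 0.5288
  -1/5 × log₂(1/5) = 0.4644
  -2/5 × log₂(2/5) = 0.5288
H(X) = 1.5219 bits


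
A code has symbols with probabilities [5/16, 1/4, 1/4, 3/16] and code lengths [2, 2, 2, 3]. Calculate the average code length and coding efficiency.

Average length L = Σ p_i × l_i = 2.1875 bits
Entropy H = 1.9772 bits
Efficiency η = H/L × 100% = 90.39%


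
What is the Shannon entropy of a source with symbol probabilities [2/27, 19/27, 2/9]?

H(X) = -Σ p(x) log₂ p(x)
  -2/27 × log₂(2/27) = 0.2781
  -19/27 × log₂(19/27) = 0.3567
  -2/9 × log₂(2/9) = 0.4822
H(X) = 1.1171 bits


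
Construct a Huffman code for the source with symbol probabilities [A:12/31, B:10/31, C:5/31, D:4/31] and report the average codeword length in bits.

Huffman tree construction:
Combine smallest probabilities repeatedly
Resulting codes:
  A: 0 (length 1)
  B: 11 (length 2)
  C: 101 (length 3)
  D: 100 (length 3)
Average length = Σ p(s) × length(s) = 1.9032 bits


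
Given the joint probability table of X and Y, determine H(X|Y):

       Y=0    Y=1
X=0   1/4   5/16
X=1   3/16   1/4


H(X|Y) = Σ_y p(y) H(X|Y=y)
  p(Y=0) = 7/16, H(X|Y=0) = 0.9852
  p(Y=1) = 9/16, H(X|Y=1) = 0.9911
H(X|Y) = 0.4375×0.9852 + 0.5625×0.9911 = 0.9885 bits


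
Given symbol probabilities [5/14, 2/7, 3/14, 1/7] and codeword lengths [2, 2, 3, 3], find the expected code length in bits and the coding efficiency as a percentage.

Average length L = Σ p_i × l_i = 2.3571 bits
Entropy H = 1.9242 bits
Efficiency η = H/L × 100% = 81.63%


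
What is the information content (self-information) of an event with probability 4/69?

Information content I(x) = -log₂(p(x))
I = -log₂(4/69) = -log₂(0.0580)
I = 4.1085 bits


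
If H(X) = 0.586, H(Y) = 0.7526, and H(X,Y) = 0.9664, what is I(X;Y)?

I(X;Y) = H(X) + H(Y) - H(X,Y)
I(X;Y) = 0.586 + 0.7526 - 0.9664 = 0.3722 bits


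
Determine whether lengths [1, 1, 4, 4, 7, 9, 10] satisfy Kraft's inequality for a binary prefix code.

Kraft inequality: Σ 2^(-l_i) ≤ 1 for prefix-free code
Calculating: 2^(-1) + 2^(-1) + 2^(-4) + 2^(-4) + 2^(-7) + 2^(-9) + 2^(-10)
= 0.5 + 0.5 + 0.0625 + 0.0625 + 0.0078125 + 0.001953125 + 0.0009765625
= 1.1357
Since 1.1357 > 1, prefix-free code does not exist


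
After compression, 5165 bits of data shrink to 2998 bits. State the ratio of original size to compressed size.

Compression ratio = Original / Compressed
= 5165 / 2998 = 1.72:1


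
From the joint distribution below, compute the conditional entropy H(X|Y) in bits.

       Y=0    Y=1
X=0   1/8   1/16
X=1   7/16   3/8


H(X|Y) = Σ_y p(y) H(X|Y=y)
  p(Y=0) = 9/16, H(X|Y=0) = 0.7642
  p(Y=1) = 7/16, H(X|Y=1) = 0.5917
H(X|Y) = 0.5625×0.7642 + 0.4375×0.5917 = 0.6887 bits


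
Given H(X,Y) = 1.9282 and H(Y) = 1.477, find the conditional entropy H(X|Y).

Chain rule: H(X,Y) = H(X|Y) + H(Y)
H(X|Y) = H(X,Y) - H(Y) = 1.9282 - 1.477 = 0.4512 bits


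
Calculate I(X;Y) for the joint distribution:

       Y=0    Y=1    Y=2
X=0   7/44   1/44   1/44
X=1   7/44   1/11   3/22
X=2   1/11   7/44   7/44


H(X) = 1.5259, H(Y) = 1.5644, H(X,Y) = 2.9568
I(X;Y) = H(X) + H(Y) - H(X,Y) = 0.1335 bits


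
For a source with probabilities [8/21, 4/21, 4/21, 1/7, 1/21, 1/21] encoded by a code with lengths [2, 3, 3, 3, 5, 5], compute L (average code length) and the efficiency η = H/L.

Average length L = Σ p_i × l_i = 2.8095 bits
Entropy H = 2.2611 bits
Efficiency η = H/L × 100% = 80.48%


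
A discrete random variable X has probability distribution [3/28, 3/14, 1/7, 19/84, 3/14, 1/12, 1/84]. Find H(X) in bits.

H(X) = -Σ p(x) log₂ p(x)
  -3/28 × log₂(3/28) = 0.3453
  -3/14 × log₂(3/14) = 0.4762
  -1/7 × log₂(1/7) = 0.4011
  -19/84 × log₂(19/84) = 0.4850
  -3/14 × log₂(3/14) = 0.4762
  -1/12 × log₂(1/12) = 0.2987
  -1/84 × log₂(1/84) = 0.0761
H(X) = 2.5586 bits


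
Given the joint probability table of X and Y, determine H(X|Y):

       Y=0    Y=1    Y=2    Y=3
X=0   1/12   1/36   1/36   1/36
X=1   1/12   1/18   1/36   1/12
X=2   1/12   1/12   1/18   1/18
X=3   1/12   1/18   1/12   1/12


H(X|Y) = Σ_y p(y) H(X|Y=y)
  p(Y=0) = 1/3, H(X|Y=0) = 2.0000
  p(Y=1) = 2/9, H(X|Y=1) = 1.9056
  p(Y=2) = 7/36, H(X|Y=2) = 1.8424
  p(Y=3) = 1/4, H(X|Y=3) = 1.8911
H(X|Y) = 0.3333×2.0000 + 0.2222×1.9056 + 0.1944×1.8424 + 0.2500×1.8911 = 1.9211 bits


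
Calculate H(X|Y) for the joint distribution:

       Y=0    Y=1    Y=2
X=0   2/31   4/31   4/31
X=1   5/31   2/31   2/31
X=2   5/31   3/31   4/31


H(X|Y) = Σ_y p(y) H(X|Y=y)
  p(Y=0) = 12/31, H(X|Y=0) = 1.4834
  p(Y=1) = 9/31, H(X|Y=1) = 1.5305
  p(Y=2) = 10/31, H(X|Y=2) = 1.5219
H(X|Y) = 0.3871×1.4834 + 0.2903×1.5305 + 0.3226×1.5219 = 1.5095 bits


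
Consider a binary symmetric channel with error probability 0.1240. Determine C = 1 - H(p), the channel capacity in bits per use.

For BSC with error probability p:
C = 1 - H(p) where H(p) is binary entropy
H(0.1240) = -0.1240 × log₂(0.1240) - 0.8760 × log₂(0.8760)
H(p) = 0.5408
C = 1 - 0.5408 = 0.4592 bits/use


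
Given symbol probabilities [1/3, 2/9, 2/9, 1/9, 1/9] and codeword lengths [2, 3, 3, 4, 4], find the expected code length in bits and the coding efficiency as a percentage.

Average length L = Σ p_i × l_i = 2.8889 bits
Entropy H = 2.1972 bits
Efficiency η = H/L × 100% = 76.06%


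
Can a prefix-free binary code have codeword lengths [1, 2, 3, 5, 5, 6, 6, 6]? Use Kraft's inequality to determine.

Kraft inequality: Σ 2^(-l_i) ≤ 1 for prefix-free code
Calculating: 2^(-1) + 2^(-2) + 2^(-3) + 2^(-5) + 2^(-5) + 2^(-6) + 2^(-6) + 2^(-6)
= 0.5 + 0.25 + 0.125 + 0.03125 + 0.03125 + 0.015625 + 0.015625 + 0.015625
= 0.9844
Since 0.9844 ≤ 1, prefix-free code exists


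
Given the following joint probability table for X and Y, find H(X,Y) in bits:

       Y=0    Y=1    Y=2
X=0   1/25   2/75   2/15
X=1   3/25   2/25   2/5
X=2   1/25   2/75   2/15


H(X,Y) = -Σ p(x,y) log₂ p(x,y)
  p(0,0)=1/25: -0.0400 × log₂(0.0400) = 0.1858
  p(0,1)=2/75: -0.0267 × log₂(0.0267) = 0.1394
  p(0,2)=2/15: -0.1333 × log₂(0.1333) = 0.3876
  p(1,0)=3/25: -0.1200 × log₂(0.1200) = 0.3671
  p(1,1)=2/25: -0.0800 × log₂(0.0800) = 0.2915
  p(1,2)=2/5: -0.4000 × log₂(0.4000) = 0.5288
  p(2,0)=1/25: -0.0400 × log₂(0.0400) = 0.1858
  p(2,1)=2/75: -0.0267 × log₂(0.0267) = 0.1394
  p(2,2)=2/15: -0.1333 × log₂(0.1333) = 0.3876
H(X,Y) = 2.6129 bits


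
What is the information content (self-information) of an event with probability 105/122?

Information content I(x) = -log₂(p(x))
I = -log₂(105/122) = -log₂(0.8607)
I = 0.2165 bits


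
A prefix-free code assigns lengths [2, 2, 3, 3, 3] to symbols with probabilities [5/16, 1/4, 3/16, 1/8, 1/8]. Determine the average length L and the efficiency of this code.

Average length L = Σ p_i × l_i = 2.4375 bits
Entropy H = 2.2272 bits
Efficiency η = H/L × 100% = 91.37%


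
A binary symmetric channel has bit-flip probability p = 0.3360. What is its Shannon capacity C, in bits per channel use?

For BSC with error probability p:
C = 1 - H(p) where H(p) is binary entropy
H(0.3360) = -0.3360 × log₂(0.3360) - 0.6640 × log₂(0.6640)
H(p) = 0.9209
C = 1 - 0.9209 = 0.0791 bits/use


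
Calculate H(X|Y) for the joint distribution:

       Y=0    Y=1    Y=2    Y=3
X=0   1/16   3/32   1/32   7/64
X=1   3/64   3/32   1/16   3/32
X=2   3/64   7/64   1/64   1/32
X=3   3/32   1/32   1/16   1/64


H(X|Y) = Σ_y p(y) H(X|Y=y)
  p(Y=0) = 1/4, H(X|Y=0) = 1.9363
  p(Y=1) = 21/64, H(X|Y=1) = 1.8842
  p(Y=2) = 11/64, H(X|Y=2) = 1.8231
  p(Y=3) = 1/4, H(X|Y=3) = 1.6774
H(X|Y) = 0.2500×1.9363 + 0.3281×1.8842 + 0.1719×1.8231 + 0.2500×1.6774 = 1.8350 bits


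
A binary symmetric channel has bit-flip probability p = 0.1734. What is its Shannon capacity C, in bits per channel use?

For BSC with error probability p:
C = 1 - H(p) where H(p) is binary entropy
H(0.1734) = -0.1734 × log₂(0.1734) - 0.8266 × log₂(0.8266)
H(p) = 0.6654
C = 1 - 0.6654 = 0.3346 bits/use


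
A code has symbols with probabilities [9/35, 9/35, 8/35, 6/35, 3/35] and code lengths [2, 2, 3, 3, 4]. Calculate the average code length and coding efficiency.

Average length L = Σ p_i × l_i = 2.5714 bits
Entropy H = 2.2343 bits
Efficiency η = H/L × 100% = 86.89%


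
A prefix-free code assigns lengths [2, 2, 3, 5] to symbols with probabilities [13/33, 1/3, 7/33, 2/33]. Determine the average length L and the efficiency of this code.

Average length L = Σ p_i × l_i = 2.3939 bits
Entropy H = 1.7774 bits
Efficiency η = H/L × 100% = 74.25%


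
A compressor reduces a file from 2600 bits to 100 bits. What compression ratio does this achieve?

Compression ratio = Original / Compressed
= 2600 / 100 = 26.00:1


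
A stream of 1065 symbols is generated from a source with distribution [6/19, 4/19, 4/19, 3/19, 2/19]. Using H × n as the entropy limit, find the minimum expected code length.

Entropy H = 2.2340 bits/symbol
Minimum bits = H × n = 2.2340 × 1065
= 2379.21 bits


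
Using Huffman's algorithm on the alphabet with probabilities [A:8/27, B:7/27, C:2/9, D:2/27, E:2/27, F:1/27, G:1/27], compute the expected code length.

Huffman tree construction:
Combine smallest probabilities repeatedly
Resulting codes:
  A: 11 (length 2)
  B: 10 (length 2)
  C: 00 (length 2)
  D: 0110 (length 4)
  E: 0111 (length 4)
  F: 0100 (length 4)
  G: 0101 (length 4)
Average length = Σ p(s) × length(s) = 2.4444 bits


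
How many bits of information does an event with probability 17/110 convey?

Information content I(x) = -log₂(p(x))
I = -log₂(17/110) = -log₂(0.1545)
I = 2.6939 bits


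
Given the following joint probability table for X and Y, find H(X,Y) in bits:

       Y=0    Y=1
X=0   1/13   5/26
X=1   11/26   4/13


H(X,Y) = -Σ p(x,y) log₂ p(x,y)
  p(0,0)=1/13: -0.0769 × log₂(0.0769) = 0.2846
  p(0,1)=5/26: -0.1923 × log₂(0.1923) = 0.4574
  p(1,0)=11/26: -0.4231 × log₂(0.4231) = 0.5250
  p(1,1)=4/13: -0.3077 × log₂(0.3077) = 0.5232
H(X,Y) = 1.7903 bits


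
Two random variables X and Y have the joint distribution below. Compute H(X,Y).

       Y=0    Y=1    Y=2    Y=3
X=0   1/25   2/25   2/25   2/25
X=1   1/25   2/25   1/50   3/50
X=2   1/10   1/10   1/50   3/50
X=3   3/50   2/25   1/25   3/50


H(X,Y) = -Σ p(x,y) log₂ p(x,y)
  p(0,0)=1/25: -0.0400 × log₂(0.0400) = 0.1858
  p(0,1)=2/25: -0.0800 × log₂(0.0800) = 0.2915
  p(0,2)=2/25: -0.0800 × log₂(0.0800) = 0.2915
  p(0,3)=2/25: -0.0800 × log₂(0.0800) = 0.2915
  p(1,0)=1/25: -0.0400 × log₂(0.0400) = 0.1858
  p(1,1)=2/25: -0.0800 × log₂(0.0800) = 0.2915
  p(1,2)=1/50: -0.0200 × log₂(0.0200) = 0.1129
  p(1,3)=3/50: -0.0600 × log₂(0.0600) = 0.2435
  p(2,0)=1/10: -0.1000 × log₂(0.1000) = 0.3322
  p(2,1)=1/10: -0.1000 × log₂(0.1000) = 0.3322
  p(2,2)=1/50: -0.0200 × log₂(0.0200) = 0.1129
  p(2,3)=3/50: -0.0600 × log₂(0.0600) = 0.2435
  p(3,0)=3/50: -0.0600 × log₂(0.0600) = 0.2435
  p(3,1)=2/25: -0.0800 × log₂(0.0800) = 0.2915
  p(3,2)=1/25: -0.0400 × log₂(0.0400) = 0.1858
  p(3,3)=3/50: -0.0600 × log₂(0.0600) = 0.2435
H(X,Y) = 3.8791 bits


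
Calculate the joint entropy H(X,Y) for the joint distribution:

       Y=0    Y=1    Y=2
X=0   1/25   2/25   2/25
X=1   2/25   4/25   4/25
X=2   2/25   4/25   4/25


H(X,Y) = -Σ p(x,y) log₂ p(x,y)
  p(0,0)=1/25: -0.0400 × log₂(0.0400) = 0.1858
  p(0,1)=2/25: -0.0800 × log₂(0.0800) = 0.2915
  p(0,2)=2/25: -0.0800 × log₂(0.0800) = 0.2915
  p(1,0)=2/25: -0.0800 × log₂(0.0800) = 0.2915
  p(1,1)=4/25: -0.1600 × log₂(0.1600) = 0.4230
  p(1,2)=4/25: -0.1600 × log₂(0.1600) = 0.4230
  p(2,0)=2/25: -0.0800 × log₂(0.0800) = 0.2915
  p(2,1)=4/25: -0.1600 × log₂(0.1600) = 0.4230
  p(2,2)=4/25: -0.1600 × log₂(0.1600) = 0.4230
H(X,Y) = 3.0439 bits


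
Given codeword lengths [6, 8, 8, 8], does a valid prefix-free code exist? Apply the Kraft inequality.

Kraft inequality: Σ 2^(-l_i) ≤ 1 for prefix-free code
Calculating: 2^(-6) + 2^(-8) + 2^(-8) + 2^(-8)
= 0.015625 + 0.00390625 + 0.00390625 + 0.00390625
= 0.0273
Since 0.0273 ≤ 1, prefix-free code exists


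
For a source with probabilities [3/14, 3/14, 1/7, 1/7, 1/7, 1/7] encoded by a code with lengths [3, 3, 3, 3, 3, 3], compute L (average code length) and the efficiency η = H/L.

Average length L = Σ p_i × l_i = 3.0000 bits
Entropy H = 2.5567 bits
Efficiency η = H/L × 100% = 85.22%


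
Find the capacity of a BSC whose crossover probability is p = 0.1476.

For BSC with error probability p:
C = 1 - H(p) where H(p) is binary entropy
H(0.1476) = -0.1476 × log₂(0.1476) - 0.8524 × log₂(0.8524)
H(p) = 0.6038
C = 1 - 0.6038 = 0.3962 bits/use


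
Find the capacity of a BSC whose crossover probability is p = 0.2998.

For BSC with error probability p:
C = 1 - H(p) where H(p) is binary entropy
H(0.2998) = -0.2998 × log₂(0.2998) - 0.7002 × log₂(0.7002)
H(p) = 0.8810
C = 1 - 0.8810 = 0.1190 bits/use


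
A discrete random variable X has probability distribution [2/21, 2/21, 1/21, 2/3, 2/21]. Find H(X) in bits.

H(X) = -Σ p(x) log₂ p(x)
  -2/21 × log₂(2/21) = 0.3231
  -2/21 × log₂(2/21) = 0.3231
  -1/21 × log₂(1/21) = 0.2092
  -2/3 × log₂(2/3) = 0.3900
  -2/21 × log₂(2/21) = 0.3231
H(X) = 1.5684 bits


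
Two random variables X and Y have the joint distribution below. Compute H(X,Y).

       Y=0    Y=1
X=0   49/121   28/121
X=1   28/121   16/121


H(X,Y) = -Σ p(x,y) log₂ p(x,y)
  p(0,0)=49/121: -0.4050 × log₂(0.4050) = 0.5281
  p(0,1)=28/121: -0.2314 × log₂(0.2314) = 0.4886
  p(1,0)=28/121: -0.2314 × log₂(0.2314) = 0.4886
  p(1,1)=16/121: -0.1322 × log₂(0.1322) = 0.3860
H(X,Y) = 1.8913 bits


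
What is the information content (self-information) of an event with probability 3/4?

Information content I(x) = -log₂(p(x))
I = -log₂(3/4) = -log₂(0.7500)
I = 0.4150 bits


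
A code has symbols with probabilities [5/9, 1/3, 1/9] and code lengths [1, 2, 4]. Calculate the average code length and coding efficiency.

Average length L = Σ p_i × l_i = 1.6667 bits
Entropy H = 1.3516 bits
Efficiency η = H/L × 100% = 81.10%


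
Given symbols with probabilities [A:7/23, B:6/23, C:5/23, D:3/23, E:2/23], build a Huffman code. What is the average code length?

Huffman tree construction:
Combine smallest probabilities repeatedly
Resulting codes:
  A: 11 (length 2)
  B: 10 (length 2)
  C: 00 (length 2)
  D: 011 (length 3)
  E: 010 (length 3)
Average length = Σ p(s) × length(s) = 2.2174 bits


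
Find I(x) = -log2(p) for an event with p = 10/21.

Information content I(x) = -log₂(p(x))
I = -log₂(10/21) = -log₂(0.4762)
I = 1.0704 bits


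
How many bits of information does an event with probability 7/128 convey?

Information content I(x) = -log₂(p(x))
I = -log₂(7/128) = -log₂(0.0547)
I = 4.1926 bits


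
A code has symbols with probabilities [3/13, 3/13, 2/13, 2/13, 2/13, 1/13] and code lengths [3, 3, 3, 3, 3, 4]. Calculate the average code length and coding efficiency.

Average length L = Σ p_i × l_i = 3.0769 bits
Entropy H = 2.5074 bits
Efficiency η = H/L × 100% = 81.49%


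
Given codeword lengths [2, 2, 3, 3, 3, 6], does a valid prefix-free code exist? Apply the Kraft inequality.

Kraft inequality: Σ 2^(-l_i) ≤ 1 for prefix-free code
Calculating: 2^(-2) + 2^(-2) + 2^(-3) + 2^(-3) + 2^(-3) + 2^(-6)
= 0.25 + 0.25 + 0.125 + 0.125 + 0.125 + 0.015625
= 0.8906
Since 0.8906 ≤ 1, prefix-free code exists


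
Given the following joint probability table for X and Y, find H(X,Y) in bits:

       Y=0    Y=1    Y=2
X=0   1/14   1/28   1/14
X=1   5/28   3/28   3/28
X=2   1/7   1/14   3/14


H(X,Y) = -Σ p(x,y) log₂ p(x,y)
  p(0,0)=1/14: -0.0714 × log₂(0.0714) = 0.2720
  p(0,1)=1/28: -0.0357 × log₂(0.0357) = 0.1717
  p(0,2)=1/14: -0.0714 × log₂(0.0714) = 0.2720
  p(1,0)=5/28: -0.1786 × log₂(0.1786) = 0.4438
  p(1,1)=3/28: -0.1071 × log₂(0.1071) = 0.3453
  p(1,2)=3/28: -0.1071 × log₂(0.1071) = 0.3453
  p(2,0)=1/7: -0.1429 × log₂(0.1429) = 0.4011
  p(2,1)=1/14: -0.0714 × log₂(0.0714) = 0.2720
  p(2,2)=3/14: -0.2143 × log₂(0.2143) = 0.4762
H(X,Y) = 2.9992 bits


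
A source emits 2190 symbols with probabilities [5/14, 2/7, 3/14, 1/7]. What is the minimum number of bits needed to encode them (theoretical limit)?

Entropy H = 1.9242 bits/symbol
Minimum bits = H × n = 1.9242 × 2190
= 4213.94 bits


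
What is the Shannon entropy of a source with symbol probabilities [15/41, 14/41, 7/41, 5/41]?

H(X) = -Σ p(x) log₂ p(x)
  -15/41 × log₂(15/41) = 0.5307
  -14/41 × log₂(14/41) = 0.5293
  -7/41 × log₂(7/41) = 0.4354
  -5/41 × log₂(5/41) = 0.3702
H(X) = 1.8657 bits


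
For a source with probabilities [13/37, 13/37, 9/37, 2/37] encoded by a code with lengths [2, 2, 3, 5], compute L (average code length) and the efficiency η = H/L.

Average length L = Σ p_i × l_i = 2.4054 bits
Entropy H = 1.7840 bits
Efficiency η = H/L × 100% = 74.17%


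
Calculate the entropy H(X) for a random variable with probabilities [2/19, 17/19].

H(X) = -Σ p(x) log₂ p(x)
  -2/19 × log₂(2/19) = 0.3419
  -17/19 × log₂(17/19) = 0.1436
H(X) = 0.4855 bits


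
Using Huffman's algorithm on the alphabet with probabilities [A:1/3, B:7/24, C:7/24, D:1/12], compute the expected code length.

Huffman tree construction:
Combine smallest probabilities repeatedly
Resulting codes:
  A: 11 (length 2)
  B: 01 (length 2)
  C: 10 (length 2)
  D: 00 (length 2)
Average length = Σ p(s) × length(s) = 2.0000 bits


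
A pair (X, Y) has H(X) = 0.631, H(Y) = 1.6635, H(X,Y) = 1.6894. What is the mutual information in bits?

I(X;Y) = H(X) + H(Y) - H(X,Y)
I(X;Y) = 0.631 + 1.6635 - 1.6894 = 0.6051 bits


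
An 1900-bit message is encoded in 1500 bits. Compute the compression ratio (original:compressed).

Compression ratio = Original / Compressed
= 1900 / 1500 = 1.27:1


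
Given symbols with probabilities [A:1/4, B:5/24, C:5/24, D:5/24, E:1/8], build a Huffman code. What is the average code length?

Huffman tree construction:
Combine smallest probabilities repeatedly
Resulting codes:
  A: 10 (length 2)
  B: 111 (length 3)
  C: 00 (length 2)
  D: 01 (length 2)
  E: 110 (length 3)
Average length = Σ p(s) × length(s) = 2.3333 bits


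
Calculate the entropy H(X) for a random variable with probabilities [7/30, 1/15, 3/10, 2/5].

H(X) = -Σ p(x) log₂ p(x)
  -7/30 × log₂(7/30) = 0.4899
  -1/15 × log₂(1/15) = 0.2605
  -3/10 × log₂(3/10) = 0.5211
  -2/5 × log₂(2/5) = 0.5288
H(X) = 1.8002 bits


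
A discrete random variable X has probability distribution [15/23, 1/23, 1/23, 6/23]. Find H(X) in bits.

H(X) = -Σ p(x) log₂ p(x)
  -15/23 × log₂(15/23) = 0.4022
  -1/23 × log₂(1/23) = 0.1967
  -1/23 × log₂(1/23) = 0.1967
  -6/23 × log₂(6/23) = 0.5057
H(X) = 1.3013 bits


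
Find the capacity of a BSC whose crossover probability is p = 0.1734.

For BSC with error probability p:
C = 1 - H(p) where H(p) is binary entropy
H(0.1734) = -0.1734 × log₂(0.1734) - 0.8266 × log₂(0.8266)
H(p) = 0.6654
C = 1 - 0.6654 = 0.3346 bits/use


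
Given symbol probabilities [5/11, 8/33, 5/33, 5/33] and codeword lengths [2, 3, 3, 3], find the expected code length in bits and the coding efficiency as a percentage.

Average length L = Σ p_i × l_i = 2.5455 bits
Entropy H = 1.8376 bits
Efficiency η = H/L × 100% = 72.19%


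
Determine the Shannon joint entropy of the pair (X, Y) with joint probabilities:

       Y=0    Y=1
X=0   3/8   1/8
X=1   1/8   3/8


H(X,Y) = -Σ p(x,y) log₂ p(x,y)
  p(0,0)=3/8: -0.3750 × log₂(0.3750) = 0.5306
  p(0,1)=1/8: -0.1250 × log₂(0.1250) = 0.3750
  p(1,0)=1/8: -0.1250 × log₂(0.1250) = 0.3750
  p(1,1)=3/8: -0.3750 × log₂(0.3750) = 0.5306
H(X,Y) = 1.8113 bits


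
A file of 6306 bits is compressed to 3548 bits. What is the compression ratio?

Compression ratio = Original / Compressed
= 6306 / 3548 = 1.78:1


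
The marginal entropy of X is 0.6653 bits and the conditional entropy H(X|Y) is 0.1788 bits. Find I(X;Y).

I(X;Y) = H(X) - H(X|Y)
I(X;Y) = 0.6653 - 0.1788 = 0.4865 bits


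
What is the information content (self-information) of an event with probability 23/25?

Information content I(x) = -log₂(p(x))
I = -log₂(23/25) = -log₂(0.9200)
I = 0.1203 bits


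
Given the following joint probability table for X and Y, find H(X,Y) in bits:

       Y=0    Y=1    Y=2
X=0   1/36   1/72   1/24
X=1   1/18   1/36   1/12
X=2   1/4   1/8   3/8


H(X,Y) = -Σ p(x,y) log₂ p(x,y)
  p(0,0)=1/36: -0.0278 × log₂(0.0278) = 0.1436
  p(0,1)=1/72: -0.0139 × log₂(0.0139) = 0.0857
  p(0,2)=1/24: -0.0417 × log₂(0.0417) = 0.1910
  p(1,0)=1/18: -0.0556 × log₂(0.0556) = 0.2317
  p(1,1)=1/36: -0.0278 × log₂(0.0278) = 0.1436
  p(1,2)=1/12: -0.0833 × log₂(0.0833) = 0.2987
  p(2,0)=1/4: -0.2500 × log₂(0.2500) = 0.5000
  p(2,1)=1/8: -0.1250 × log₂(0.1250) = 0.3750
  p(2,2)=3/8: -0.3750 × log₂(0.3750) = 0.5306
H(X,Y) = 2.5000 bits


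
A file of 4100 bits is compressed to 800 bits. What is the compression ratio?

Compression ratio = Original / Compressed
= 4100 / 800 = 5.12:1


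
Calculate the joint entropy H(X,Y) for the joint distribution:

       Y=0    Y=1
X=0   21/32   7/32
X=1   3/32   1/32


H(X,Y) = -Σ p(x,y) log₂ p(x,y)
  p(0,0)=21/32: -0.6562 × log₂(0.6562) = 0.3988
  p(0,1)=7/32: -0.2188 × log₂(0.2188) = 0.4796
  p(1,0)=3/32: -0.0938 × log₂(0.0938) = 0.3202
  p(1,1)=1/32: -0.0312 × log₂(0.0312) = 0.1562
H(X,Y) = 1.3548 bits


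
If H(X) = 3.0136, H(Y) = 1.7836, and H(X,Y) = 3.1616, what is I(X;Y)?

I(X;Y) = H(X) + H(Y) - H(X,Y)
I(X;Y) = 3.0136 + 1.7836 - 3.1616 = 1.6356 bits


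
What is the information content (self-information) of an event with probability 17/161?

Information content I(x) = -log₂(p(x))
I = -log₂(17/161) = -log₂(0.1056)
I = 3.2435 bits


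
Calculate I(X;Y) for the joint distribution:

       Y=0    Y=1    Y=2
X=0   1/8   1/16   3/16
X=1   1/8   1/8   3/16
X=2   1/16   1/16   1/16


H(X) = 1.5052, H(Y) = 1.5462, H(X,Y) = 3.0306
I(X;Y) = H(X) + H(Y) - H(X,Y) = 0.0208 bits


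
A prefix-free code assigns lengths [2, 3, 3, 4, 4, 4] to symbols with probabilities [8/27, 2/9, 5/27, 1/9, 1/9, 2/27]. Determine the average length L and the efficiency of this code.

Average length L = Σ p_i × l_i = 3.0000 bits
Entropy H = 2.4353 bits
Efficiency η = H/L × 100% = 81.18%


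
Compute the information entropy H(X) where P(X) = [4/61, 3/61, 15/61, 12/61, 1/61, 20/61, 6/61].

H(X) = -Σ p(x) log₂ p(x)
  -4/61 × log₂(4/61) = 0.2578
  -3/61 × log₂(3/61) = 0.2137
  -15/61 × log₂(15/61) = 0.4977
  -12/61 × log₂(12/61) = 0.4615
  -1/61 × log₂(1/61) = 0.0972
  -20/61 × log₂(20/61) = 0.5275
  -6/61 × log₂(6/61) = 0.3291
H(X) = 2.3844 bits


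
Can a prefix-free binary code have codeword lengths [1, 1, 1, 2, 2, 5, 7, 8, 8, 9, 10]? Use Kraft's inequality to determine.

Kraft inequality: Σ 2^(-l_i) ≤ 1 for prefix-free code
Calculating: 2^(-1) + 2^(-1) + 2^(-1) + 2^(-2) + 2^(-2) + 2^(-5) + 2^(-7) + 2^(-8) + 2^(-8) + 2^(-9) + 2^(-10)
= 0.5 + 0.5 + 0.5 + 0.25 + 0.25 + 0.03125 + 0.0078125 + 0.00390625 + 0.00390625 + 0.001953125 + 0.0009765625
= 2.0498
Since 2.0498 > 1, prefix-free code does not exist


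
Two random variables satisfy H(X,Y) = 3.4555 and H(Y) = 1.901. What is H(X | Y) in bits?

Chain rule: H(X,Y) = H(X|Y) + H(Y)
H(X|Y) = H(X,Y) - H(Y) = 3.4555 - 1.901 = 1.5545 bits


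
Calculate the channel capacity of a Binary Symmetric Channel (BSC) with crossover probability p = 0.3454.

For BSC with error probability p:
C = 1 - H(p) where H(p) is binary entropy
H(0.3454) = -0.3454 × log₂(0.3454) - 0.6546 × log₂(0.6546)
H(p) = 0.9299
C = 1 - 0.9299 = 0.0701 bits/use


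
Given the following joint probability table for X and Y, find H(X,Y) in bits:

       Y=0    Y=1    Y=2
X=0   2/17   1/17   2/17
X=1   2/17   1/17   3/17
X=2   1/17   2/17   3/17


H(X,Y) = -Σ p(x,y) log₂ p(x,y)
  p(0,0)=2/17: -0.1176 × log₂(0.1176) = 0.3632
  p(0,1)=1/17: -0.0588 × log₂(0.0588) = 0.2404
  p(0,2)=2/17: -0.1176 × log₂(0.1176) = 0.3632
  p(1,0)=2/17: -0.1176 × log₂(0.1176) = 0.3632
  p(1,1)=1/17: -0.0588 × log₂(0.0588) = 0.2404
  p(1,2)=3/17: -0.1765 × log₂(0.1765) = 0.4416
  p(2,0)=1/17: -0.0588 × log₂(0.0588) = 0.2404
  p(2,1)=2/17: -0.1176 × log₂(0.1176) = 0.3632
  p(2,2)=3/17: -0.1765 × log₂(0.1765) = 0.4416
H(X,Y) = 3.0575 bits


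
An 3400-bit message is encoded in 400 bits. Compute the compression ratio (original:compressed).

Compression ratio = Original / Compressed
= 3400 / 400 = 8.50:1


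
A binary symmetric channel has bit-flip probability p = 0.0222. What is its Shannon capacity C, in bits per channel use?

For BSC with error probability p:
C = 1 - H(p) where H(p) is binary entropy
H(0.0222) = -0.0222 × log₂(0.0222) - 0.9778 × log₂(0.9778)
H(p) = 0.1536
C = 1 - 0.1536 = 0.8464 bits/use


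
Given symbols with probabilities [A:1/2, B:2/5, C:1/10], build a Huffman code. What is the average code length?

Huffman tree construction:
Combine smallest probabilities repeatedly
Resulting codes:
  A: 0 (length 1)
  B: 11 (length 2)
  C: 10 (length 2)
Average length = Σ p(s) × length(s) = 1.5000 bits


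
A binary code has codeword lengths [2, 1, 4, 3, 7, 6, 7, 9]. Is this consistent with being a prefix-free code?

Kraft inequality: Σ 2^(-l_i) ≤ 1 for prefix-free code
Calculating: 2^(-2) + 2^(-1) + 2^(-4) + 2^(-3) + 2^(-7) + 2^(-6) + 2^(-7) + 2^(-9)
= 0.25 + 0.5 + 0.0625 + 0.125 + 0.0078125 + 0.015625 + 0.0078125 + 0.001953125
= 0.9707
Since 0.9707 ≤ 1, prefix-free code exists


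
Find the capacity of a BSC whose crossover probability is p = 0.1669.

For BSC with error probability p:
C = 1 - H(p) where H(p) is binary entropy
H(0.1669) = -0.1669 × log₂(0.1669) - 0.8331 × log₂(0.8331)
H(p) = 0.6506
C = 1 - 0.6506 = 0.3494 bits/use


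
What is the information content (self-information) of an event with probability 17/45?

Information content I(x) = -log₂(p(x))
I = -log₂(17/45) = -log₂(0.3778)
I = 1.4044 bits


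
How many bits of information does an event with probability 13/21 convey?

Information content I(x) = -log₂(p(x))
I = -log₂(13/21) = -log₂(0.6190)
I = 0.6919 bits


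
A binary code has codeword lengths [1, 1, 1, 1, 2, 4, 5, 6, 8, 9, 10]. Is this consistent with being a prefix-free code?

Kraft inequality: Σ 2^(-l_i) ≤ 1 for prefix-free code
Calculating: 2^(-1) + 2^(-1) + 2^(-1) + 2^(-1) + 2^(-2) + 2^(-4) + 2^(-5) + 2^(-6) + 2^(-8) + 2^(-9) + 2^(-10)
= 0.5 + 0.5 + 0.5 + 0.5 + 0.25 + 0.0625 + 0.03125 + 0.015625 + 0.00390625 + 0.001953125 + 0.0009765625
= 2.3662
Since 2.3662 > 1, prefix-free code does not exist


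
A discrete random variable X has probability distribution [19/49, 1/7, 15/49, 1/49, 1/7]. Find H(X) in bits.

H(X) = -Σ p(x) log₂ p(x)
  -19/49 × log₂(19/49) = 0.5300
  -1/7 × log₂(1/7) = 0.4011
  -15/49 × log₂(15/49) = 0.5228
  -1/49 × log₂(1/49) = 0.1146
  -1/7 × log₂(1/7) = 0.4011
H(X) = 1.9695 bits


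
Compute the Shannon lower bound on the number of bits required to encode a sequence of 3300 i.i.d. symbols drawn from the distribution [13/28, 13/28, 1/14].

Entropy H = 1.2998 bits/symbol
Minimum bits = H × n = 1.2998 × 3300
= 4289.35 bits


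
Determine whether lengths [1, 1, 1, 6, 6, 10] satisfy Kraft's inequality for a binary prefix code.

Kraft inequality: Σ 2^(-l_i) ≤ 1 for prefix-free code
Calculating: 2^(-1) + 2^(-1) + 2^(-1) + 2^(-6) + 2^(-6) + 2^(-10)
= 0.5 + 0.5 + 0.5 + 0.015625 + 0.015625 + 0.0009765625
= 1.5322
Since 1.5322 > 1, prefix-free code does not exist


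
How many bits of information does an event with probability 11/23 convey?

Information content I(x) = -log₂(p(x))
I = -log₂(11/23) = -log₂(0.4783)
I = 1.0641 bits


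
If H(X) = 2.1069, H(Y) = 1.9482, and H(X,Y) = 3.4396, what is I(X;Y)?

I(X;Y) = H(X) + H(Y) - H(X,Y)
I(X;Y) = 2.1069 + 1.9482 - 3.4396 = 0.6155 bits


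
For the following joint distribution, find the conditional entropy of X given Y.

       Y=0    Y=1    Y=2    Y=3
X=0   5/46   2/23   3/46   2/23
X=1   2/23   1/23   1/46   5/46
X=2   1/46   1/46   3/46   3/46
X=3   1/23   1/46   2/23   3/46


H(X|Y) = Σ_y p(y) H(X|Y=y)
  p(Y=0) = 6/23, H(X|Y=0) = 1.7842
  p(Y=1) = 4/23, H(X|Y=1) = 1.7500
  p(Y=2) = 11/46, H(X|Y=2) = 1.8676
  p(Y=3) = 15/46, H(X|Y=3) = 1.9656
H(X|Y) = 0.2609×1.7842 + 0.1739×1.7500 + 0.2391×1.8676 + 0.3261×1.9656 = 1.8573 bits


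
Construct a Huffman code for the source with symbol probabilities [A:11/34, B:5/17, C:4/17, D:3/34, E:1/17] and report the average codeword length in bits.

Huffman tree construction:
Combine smallest probabilities repeatedly
Resulting codes:
  A: 11 (length 2)
  B: 10 (length 2)
  C: 01 (length 2)
  D: 001 (length 3)
  E: 000 (length 3)
Average length = Σ p(s) × length(s) = 2.1471 bits


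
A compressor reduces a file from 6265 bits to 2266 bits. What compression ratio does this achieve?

Compression ratio = Original / Compressed
= 6265 / 2266 = 2.76:1


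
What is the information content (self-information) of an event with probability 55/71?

Information content I(x) = -log₂(p(x))
I = -log₂(55/71) = -log₂(0.7746)
I = 0.3684 bits


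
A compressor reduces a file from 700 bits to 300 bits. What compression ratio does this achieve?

Compression ratio = Original / Compressed
= 700 / 300 = 2.33:1


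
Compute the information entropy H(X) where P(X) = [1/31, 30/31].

H(X) = -Σ p(x) log₂ p(x)
  -1/31 × log₂(1/31) = 0.1598
  -30/31 × log₂(30/31) = 0.0458
H(X) = 0.2056 bits
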